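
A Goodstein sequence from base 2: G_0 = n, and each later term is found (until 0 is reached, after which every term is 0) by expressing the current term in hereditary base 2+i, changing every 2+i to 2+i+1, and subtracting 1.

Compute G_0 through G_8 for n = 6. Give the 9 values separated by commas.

6, 29, 257, 3125, 46655, 98039, 187243, 332147, 555551

G_0=6  [base 2] 2^2 + 2  →[2↦3]→  3^3 + 3 = 30  −1 ⇒ G_1=29
G_1=29  [base 3] 3^3 + 2  →[3↦4]→  4^4 + 2 = 258  −1 ⇒ G_2=257
G_2=257  [base 4] 4^4 + 1  →[4↦5]→  5^5 + 1 = 3126  −1 ⇒ G_3=3125
G_3=3125  [base 5] 5^5  →[5↦6]→  6^6 = 46656  −1 ⇒ G_4=46655
G_4=46655  [base 6] 5·6^5 + 5·6^4 + 5·6^3 + 5·6^2 + 5·6 + 5  →[6↦7]→  5·7^5 + 5·7^4 + 5·7^3 + 5·7^2 + 5·7 + 5 = 98040  −1 ⇒ G_5=98039
G_5=98039  [base 7] 5·7^5 + 5·7^4 + 5·7^3 + 5·7^2 + 5·7 + 4  →[7↦8]→  5·8^5 + 5·8^4 + 5·8^3 + 5·8^2 + 5·8 + 4 = 187244  −1 ⇒ G_6=187243
G_6=187243  [base 8] 5·8^5 + 5·8^4 + 5·8^3 + 5·8^2 + 5·8 + 3  →[8↦9]→  5·9^5 + 5·9^4 + 5·9^3 + 5·9^2 + 5·9 + 3 = 332148  −1 ⇒ G_7=332147
G_7=332147  [base 9] 5·9^5 + 5·9^4 + 5·9^3 + 5·9^2 + 5·9 + 2  →[9↦10]→  5·10^5 + 5·10^4 + 5·10^3 + 5·10^2 + 5·10 + 2 = 555552  −1 ⇒ G_8=555551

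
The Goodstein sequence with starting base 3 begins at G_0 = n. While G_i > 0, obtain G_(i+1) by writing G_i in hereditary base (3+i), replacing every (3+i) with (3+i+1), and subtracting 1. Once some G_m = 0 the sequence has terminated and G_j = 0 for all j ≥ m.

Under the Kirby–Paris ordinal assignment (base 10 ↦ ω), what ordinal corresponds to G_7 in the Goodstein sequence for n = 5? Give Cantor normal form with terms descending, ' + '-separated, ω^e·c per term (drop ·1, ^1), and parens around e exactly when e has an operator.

1

5 —HB3→ 3 + 2 —bump→ 4 + 2 = 6 —(−1)→ 5
5 —HB4→ 4 + 1 —bump→ 5 + 1 = 6 —(−1)→ 5
5 —HB5→ 5 —bump→ 6 = 6 —(−1)→ 5
5 —HB6→ 5 —bump→ 5 = 5 —(−1)→ 4
4 —HB7→ 4 —bump→ 4 = 4 —(−1)→ 3
3 —HB8→ 3 —bump→ 3 = 3 —(−1)→ 2
2 —HB9→ 2 —bump→ 2 = 2 —(−1)→ 1
1 —HB10→ 1 —bump→ 1 = 1 —(−1)→ 0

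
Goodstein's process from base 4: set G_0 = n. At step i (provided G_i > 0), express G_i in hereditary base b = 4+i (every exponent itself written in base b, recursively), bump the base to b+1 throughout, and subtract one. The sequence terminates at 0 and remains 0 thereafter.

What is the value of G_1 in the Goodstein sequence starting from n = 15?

step 0: 15 = 3·4 + 3; sub 5 for 4: 3·5 + 3; = 18; G_1 = 18−1 = 17
step 1: 17 = 3·5 + 2; sub 6 for 5: 3·6 + 2; = 20; G_2 = 20−1 = 19

17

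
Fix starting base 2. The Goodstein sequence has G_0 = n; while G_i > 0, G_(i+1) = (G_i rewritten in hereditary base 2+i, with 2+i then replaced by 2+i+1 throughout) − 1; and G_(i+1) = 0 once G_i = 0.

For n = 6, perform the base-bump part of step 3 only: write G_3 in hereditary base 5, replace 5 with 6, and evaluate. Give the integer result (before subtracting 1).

46656

G_0 = 6. HB_2(6) = 2^2 + 2. Bump = 30. G_1 = 29.
G_1 = 29. HB_3(29) = 3^3 + 2. Bump = 258. G_2 = 257.
G_2 = 257. HB_4(257) = 4^4 + 1. Bump = 3126. G_3 = 3125.
G_3 = 3125. HB_5(3125) = 5^5. Bump = 46656. G_4 = 46655.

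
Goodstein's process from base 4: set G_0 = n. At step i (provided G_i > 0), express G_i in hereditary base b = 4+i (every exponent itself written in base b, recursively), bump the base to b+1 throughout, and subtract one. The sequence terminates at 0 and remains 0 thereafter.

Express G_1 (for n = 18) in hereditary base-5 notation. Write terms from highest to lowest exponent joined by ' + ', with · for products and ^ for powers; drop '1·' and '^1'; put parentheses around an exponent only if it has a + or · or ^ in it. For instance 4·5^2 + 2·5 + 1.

5^2 + 1

i=0: 18 = 4^2 + 2 (b=4); 4→5: 5^2 + 2 = 27; 27−1 = 26
i=1: 26 = 5^2 + 1 (b=5); 5→6: 6^2 + 1 = 37; 37−1 = 36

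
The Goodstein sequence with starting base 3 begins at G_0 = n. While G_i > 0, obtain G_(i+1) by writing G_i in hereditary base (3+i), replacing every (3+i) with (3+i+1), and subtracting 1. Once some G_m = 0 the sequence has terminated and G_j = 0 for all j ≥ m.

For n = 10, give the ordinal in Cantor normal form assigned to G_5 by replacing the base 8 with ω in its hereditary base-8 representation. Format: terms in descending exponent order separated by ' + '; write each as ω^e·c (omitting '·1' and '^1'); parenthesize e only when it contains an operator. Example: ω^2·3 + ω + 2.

ω·4 + 1

(0) 10|_3 = 3^2 + 1 ↦ 4^2 + 1|_4 = 17 ⇒ 16
(1) 16|_4 = 4^2 ↦ 5^2|_5 = 25 ⇒ 24
(2) 24|_5 = 4·5 + 4 ↦ 4·6 + 4|_6 = 28 ⇒ 27
(3) 27|_6 = 4·6 + 3 ↦ 4·7 + 3|_7 = 31 ⇒ 30
(4) 30|_7 = 4·7 + 2 ↦ 4·8 + 2|_8 = 34 ⇒ 33
(5) 33|_8 = 4·8 + 1 ↦ 4·9 + 1|_9 = 37 ⇒ 36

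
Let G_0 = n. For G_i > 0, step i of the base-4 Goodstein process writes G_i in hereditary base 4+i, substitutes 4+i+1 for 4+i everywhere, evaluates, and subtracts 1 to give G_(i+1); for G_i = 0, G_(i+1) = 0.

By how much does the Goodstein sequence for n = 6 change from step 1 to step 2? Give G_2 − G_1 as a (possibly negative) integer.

0

6 —HB4→ 4 + 2 —bump→ 5 + 2 = 7 —(−1)→ 6
6 —HB5→ 5 + 1 —bump→ 6 + 1 = 7 —(−1)→ 6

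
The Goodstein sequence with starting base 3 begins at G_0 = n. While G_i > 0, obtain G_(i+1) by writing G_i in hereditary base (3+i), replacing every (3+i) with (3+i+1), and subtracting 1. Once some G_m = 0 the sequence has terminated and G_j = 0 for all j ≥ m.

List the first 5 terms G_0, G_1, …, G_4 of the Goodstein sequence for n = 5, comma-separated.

5, 5, 5, 5, 4

(0) 5|_3 = 3 + 2 ↦ 4 + 2|_4 = 6 ⇒ 5
(1) 5|_4 = 4 + 1 ↦ 5 + 1|_5 = 6 ⇒ 5
(2) 5|_5 = 5 ↦ 6|_6 = 6 ⇒ 5
(3) 5|_6 = 5 ↦ 5|_7 = 5 ⇒ 4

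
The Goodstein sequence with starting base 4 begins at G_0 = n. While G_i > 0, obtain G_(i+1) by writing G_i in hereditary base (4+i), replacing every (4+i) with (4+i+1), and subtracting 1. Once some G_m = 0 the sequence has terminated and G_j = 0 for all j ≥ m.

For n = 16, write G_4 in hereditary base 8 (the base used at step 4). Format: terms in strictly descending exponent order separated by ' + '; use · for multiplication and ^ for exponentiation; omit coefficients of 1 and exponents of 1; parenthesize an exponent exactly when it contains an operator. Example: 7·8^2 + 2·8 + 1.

base 4: 16 = 4^2; at 5: 5^2 = 25; next = 24
base 5: 24 = 4·5 + 4; at 6: 4·6 + 4 = 28; next = 27
base 6: 27 = 4·6 + 3; at 7: 4·7 + 3 = 31; next = 30
base 7: 30 = 4·7 + 2; at 8: 4·8 + 2 = 34; next = 33
base 8: 33 = 4·8 + 1; at 9: 4·9 + 1 = 37; next = 36

4·8 + 1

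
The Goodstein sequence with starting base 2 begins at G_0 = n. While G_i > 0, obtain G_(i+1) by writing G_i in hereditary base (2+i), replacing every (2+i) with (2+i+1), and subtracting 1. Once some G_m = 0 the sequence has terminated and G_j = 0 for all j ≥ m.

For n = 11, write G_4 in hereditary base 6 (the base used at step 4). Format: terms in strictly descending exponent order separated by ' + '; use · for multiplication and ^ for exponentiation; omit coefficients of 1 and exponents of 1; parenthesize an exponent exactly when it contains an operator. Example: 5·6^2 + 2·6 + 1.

6^(6 + 1) + 1

[0] 11 ≡ 2^(2 + 1) + 2 + 1 (base 2). Lift 3: 85. −1: 84.
[1] 84 ≡ 3^(3 + 1) + 3 (base 3). Lift 4: 1028. −1: 1027.
[2] 1027 ≡ 4^(4 + 1) + 3 (base 4). Lift 5: 15628. −1: 15627.
[3] 15627 ≡ 5^(5 + 1) + 2 (base 5). Lift 6: 279938. −1: 279937.
[4] 279937 ≡ 6^(6 + 1) + 1 (base 6). Lift 7: 5764802. −1: 5764801.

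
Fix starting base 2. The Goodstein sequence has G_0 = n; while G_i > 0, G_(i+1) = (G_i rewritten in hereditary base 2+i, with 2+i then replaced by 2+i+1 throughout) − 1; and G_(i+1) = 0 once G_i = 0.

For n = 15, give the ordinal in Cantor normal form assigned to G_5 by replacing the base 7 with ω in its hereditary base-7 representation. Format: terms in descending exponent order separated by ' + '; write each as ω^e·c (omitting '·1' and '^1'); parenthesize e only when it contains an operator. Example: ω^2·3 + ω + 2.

ω^(ω + 1) + ω^ω

base 2: 15 = 2^(2 + 1) + 2^2 + 2 + 1; at 3: 3^(3 + 1) + 3^3 + 3 + 1 = 112; next = 111
base 3: 111 = 3^(3 + 1) + 3^3 + 3; at 4: 4^(4 + 1) + 4^4 + 4 = 1284; next = 1283
base 4: 1283 = 4^(4 + 1) + 4^4 + 3; at 5: 5^(5 + 1) + 5^5 + 3 = 18753; next = 18752
base 5: 18752 = 5^(5 + 1) + 5^5 + 2; at 6: 6^(6 + 1) + 6^6 + 2 = 326594; next = 326593
base 6: 326593 = 6^(6 + 1) + 6^6 + 1; at 7: 7^(7 + 1) + 7^7 + 1 = 6588345; next = 6588344
base 7: 6588344 = 7^(7 + 1) + 7^7; at 8: 8^(8 + 1) + 8^8 = 150994944; next = 150994943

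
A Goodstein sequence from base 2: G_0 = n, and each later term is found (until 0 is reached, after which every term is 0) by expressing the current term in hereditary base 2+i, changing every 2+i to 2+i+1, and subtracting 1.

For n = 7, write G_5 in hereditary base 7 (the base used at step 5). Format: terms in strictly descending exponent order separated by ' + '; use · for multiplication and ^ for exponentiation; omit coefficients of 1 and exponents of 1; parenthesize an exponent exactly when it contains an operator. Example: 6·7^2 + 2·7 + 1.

7^7

step 0: 7 = 2^2 + 2 + 1; sub 3 for 2: 3^3 + 3 + 1; = 31; G_1 = 31−1 = 30
step 1: 30 = 3^3 + 3; sub 4 for 3: 4^4 + 4; = 260; G_2 = 260−1 = 259
step 2: 259 = 4^4 + 3; sub 5 for 4: 5^5 + 3; = 3128; G_3 = 3128−1 = 3127
step 3: 3127 = 5^5 + 2; sub 6 for 5: 6^6 + 2; = 46658; G_4 = 46658−1 = 46657
step 4: 46657 = 6^6 + 1; sub 7 for 6: 7^7 + 1; = 823544; G_5 = 823544−1 = 823543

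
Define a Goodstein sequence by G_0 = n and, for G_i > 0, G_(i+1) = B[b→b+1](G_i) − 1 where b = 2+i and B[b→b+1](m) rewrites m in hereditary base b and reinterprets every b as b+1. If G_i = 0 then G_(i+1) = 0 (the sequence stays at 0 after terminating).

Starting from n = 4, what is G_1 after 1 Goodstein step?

[0] 4 ≡ 2^2 (base 2). Lift 3: 27. −1: 26.
[1] 26 ≡ 2·3^2 + 2·3 + 2 (base 3). Lift 4: 42. −1: 41.

26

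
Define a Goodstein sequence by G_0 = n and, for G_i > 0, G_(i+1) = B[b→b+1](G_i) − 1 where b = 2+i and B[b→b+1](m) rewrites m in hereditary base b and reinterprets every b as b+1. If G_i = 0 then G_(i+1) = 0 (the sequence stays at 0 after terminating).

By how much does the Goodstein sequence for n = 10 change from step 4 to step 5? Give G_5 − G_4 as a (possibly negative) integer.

3935819

[0] 10 ≡ 2^(2 + 1) + 2 (base 2). Lift 3: 84. −1: 83.
[1] 83 ≡ 3^(3 + 1) + 2 (base 3). Lift 4: 1026. −1: 1025.
[2] 1025 ≡ 4^(4 + 1) + 1 (base 4). Lift 5: 15626. −1: 15625.
[3] 15625 ≡ 5^(5 + 1) (base 5). Lift 6: 279936. −1: 279935.
[4] 279935 ≡ 5·6^6 + 5·6^5 + 5·6^4 + 5·6^3 + 5·6^2 + 5·6 + 5 (base 6). Lift 7: 4215755. −1: 4215754.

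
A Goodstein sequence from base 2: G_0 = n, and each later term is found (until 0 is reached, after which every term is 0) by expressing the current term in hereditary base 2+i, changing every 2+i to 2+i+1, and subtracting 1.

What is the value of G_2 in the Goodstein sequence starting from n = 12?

(0) 12|_2 = 2^(2 + 1) + 2^2 ↦ 3^(3 + 1) + 3^3|_3 = 108 ⇒ 107
(1) 107|_3 = 3^(3 + 1) + 2·3^2 + 2·3 + 2 ↦ 4^(4 + 1) + 2·4^2 + 2·4 + 2|_4 = 1066 ⇒ 1065

1065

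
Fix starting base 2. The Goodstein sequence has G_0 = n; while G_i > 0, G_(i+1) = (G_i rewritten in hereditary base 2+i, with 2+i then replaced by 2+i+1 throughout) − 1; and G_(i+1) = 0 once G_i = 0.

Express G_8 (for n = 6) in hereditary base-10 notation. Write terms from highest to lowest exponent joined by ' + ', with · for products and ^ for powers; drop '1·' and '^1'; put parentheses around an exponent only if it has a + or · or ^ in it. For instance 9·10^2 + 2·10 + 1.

5·10^5 + 5·10^4 + 5·10^3 + 5·10^2 + 5·10 + 1

base 2: 6 = 2^2 + 2; at 3: 3^3 + 3 = 30; next = 29
base 3: 29 = 3^3 + 2; at 4: 4^4 + 2 = 258; next = 257
base 4: 257 = 4^4 + 1; at 5: 5^5 + 1 = 3126; next = 3125
base 5: 3125 = 5^5; at 6: 6^6 = 46656; next = 46655
base 6: 46655 = 5·6^5 + 5·6^4 + 5·6^3 + 5·6^2 + 5·6 + 5; at 7: 5·7^5 + 5·7^4 + 5·7^3 + 5·7^2 + 5·7 + 5 = 98040; next = 98039
base 7: 98039 = 5·7^5 + 5·7^4 + 5·7^3 + 5·7^2 + 5·7 + 4; at 8: 5·8^5 + 5·8^4 + 5·8^3 + 5·8^2 + 5·8 + 4 = 187244; next = 187243
base 8: 187243 = 5·8^5 + 5·8^4 + 5·8^3 + 5·8^2 + 5·8 + 3; at 9: 5·9^5 + 5·9^4 + 5·9^3 + 5·9^2 + 5·9 + 3 = 332148; next = 332147
base 9: 332147 = 5·9^5 + 5·9^4 + 5·9^3 + 5·9^2 + 5·9 + 2; at 10: 5·10^5 + 5·10^4 + 5·10^3 + 5·10^2 + 5·10 + 2 = 555552; next = 555551
base 10: 555551 = 5·10^5 + 5·10^4 + 5·10^3 + 5·10^2 + 5·10 + 1; at 11: 5·11^5 + 5·11^4 + 5·11^3 + 5·11^2 + 5·11 + 1 = 885776; next = 885775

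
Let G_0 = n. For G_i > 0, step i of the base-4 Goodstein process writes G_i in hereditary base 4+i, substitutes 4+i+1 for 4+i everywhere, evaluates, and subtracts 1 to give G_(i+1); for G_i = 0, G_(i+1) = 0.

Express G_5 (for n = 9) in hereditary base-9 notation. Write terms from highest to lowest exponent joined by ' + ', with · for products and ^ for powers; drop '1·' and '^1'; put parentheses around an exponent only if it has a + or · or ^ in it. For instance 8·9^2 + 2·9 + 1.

base 4: 9 = 2·4 + 1; at 5: 2·5 + 1 = 11; next = 10
base 5: 10 = 2·5; at 6: 2·6 = 12; next = 11
base 6: 11 = 6 + 5; at 7: 7 + 5 = 12; next = 11
base 7: 11 = 7 + 4; at 8: 8 + 4 = 12; next = 11
base 8: 11 = 8 + 3; at 9: 9 + 3 = 12; next = 11

9 + 2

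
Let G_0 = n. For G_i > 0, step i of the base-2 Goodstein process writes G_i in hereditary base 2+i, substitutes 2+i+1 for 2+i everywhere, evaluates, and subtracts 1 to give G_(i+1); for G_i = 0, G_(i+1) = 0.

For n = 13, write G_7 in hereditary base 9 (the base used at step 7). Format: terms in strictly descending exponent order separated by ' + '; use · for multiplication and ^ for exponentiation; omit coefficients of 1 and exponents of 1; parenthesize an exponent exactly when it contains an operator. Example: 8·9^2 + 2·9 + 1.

G_0=13  [base 2] 2^(2 + 1) + 2^2 + 1  →[2↦3]→  3^(3 + 1) + 3^3 + 1 = 109  −1 ⇒ G_1=108
G_1=108  [base 3] 3^(3 + 1) + 3^3  →[3↦4]→  4^(4 + 1) + 4^4 = 1280  −1 ⇒ G_2=1279
G_2=1279  [base 4] 4^(4 + 1) + 3·4^3 + 3·4^2 + 3·4 + 3  →[4↦5]→  5^(5 + 1) + 3·5^3 + 3·5^2 + 3·5 + 3 = 16093  −1 ⇒ G_3=16092
G_3=16092  [base 5] 5^(5 + 1) + 3·5^3 + 3·5^2 + 3·5 + 2  →[5↦6]→  6^(6 + 1) + 3·6^3 + 3·6^2 + 3·6 + 2 = 280712  −1 ⇒ G_4=280711
G_4=280711  [base 6] 6^(6 + 1) + 3·6^3 + 3·6^2 + 3·6 + 1  →[6↦7]→  7^(7 + 1) + 3·7^3 + 3·7^2 + 3·7 + 1 = 5765999  −1 ⇒ G_5=5765998
G_5=5765998  [base 7] 7^(7 + 1) + 3·7^3 + 3·7^2 + 3·7  →[7↦8]→  8^(8 + 1) + 3·8^3 + 3·8^2 + 3·8 = 134219480  −1 ⇒ G_6=134219479
G_6=134219479  [base 8] 8^(8 + 1) + 3·8^3 + 3·8^2 + 2·8 + 7  →[8↦9]→  9^(9 + 1) + 3·9^3 + 3·9^2 + 2·9 + 7 = 3486786856  −1 ⇒ G_7=3486786855

9^(9 + 1) + 3·9^3 + 3·9^2 + 2·9 + 6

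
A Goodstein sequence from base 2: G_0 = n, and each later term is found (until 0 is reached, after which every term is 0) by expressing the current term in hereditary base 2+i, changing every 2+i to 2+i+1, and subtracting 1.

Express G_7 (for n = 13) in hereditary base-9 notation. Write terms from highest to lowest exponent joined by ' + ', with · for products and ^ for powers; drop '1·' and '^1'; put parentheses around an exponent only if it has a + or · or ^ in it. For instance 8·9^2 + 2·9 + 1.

G_0 = 13. HB_2(13) = 2^(2 + 1) + 2^2 + 1. Bump = 109. G_1 = 108.
G_1 = 108. HB_3(108) = 3^(3 + 1) + 3^3. Bump = 1280. G_2 = 1279.
G_2 = 1279. HB_4(1279) = 4^(4 + 1) + 3·4^3 + 3·4^2 + 3·4 + 3. Bump = 16093. G_3 = 16092.
G_3 = 16092. HB_5(16092) = 5^(5 + 1) + 3·5^3 + 3·5^2 + 3·5 + 2. Bump = 280712. G_4 = 280711.
G_4 = 280711. HB_6(280711) = 6^(6 + 1) + 3·6^3 + 3·6^2 + 3·6 + 1. Bump = 5765999. G_5 = 5765998.
G_5 = 5765998. HB_7(5765998) = 7^(7 + 1) + 3·7^3 + 3·7^2 + 3·7. Bump = 134219480. G_6 = 134219479.
G_6 = 134219479. HB_8(134219479) = 8^(8 + 1) + 3·8^3 + 3·8^2 + 2·8 + 7. Bump = 3486786856. G_7 = 3486786855.
G_7 = 3486786855. HB_9(3486786855) = 9^(9 + 1) + 3·9^3 + 3·9^2 + 2·9 + 6. Bump = 100000003326. G_8 = 100000003325.

9^(9 + 1) + 3·9^3 + 3·9^2 + 2·9 + 6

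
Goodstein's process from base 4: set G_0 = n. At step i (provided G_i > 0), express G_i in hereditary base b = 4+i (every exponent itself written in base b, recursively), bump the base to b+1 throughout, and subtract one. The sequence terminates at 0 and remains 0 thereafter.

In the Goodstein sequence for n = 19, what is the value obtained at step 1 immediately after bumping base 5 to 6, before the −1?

step 0: 19 = 4^2 + 3; sub 5 for 4: 5^2 + 3; = 28; G_1 = 28−1 = 27
step 1: 27 = 5^2 + 2; sub 6 for 5: 6^2 + 2; = 38; G_2 = 38−1 = 37

38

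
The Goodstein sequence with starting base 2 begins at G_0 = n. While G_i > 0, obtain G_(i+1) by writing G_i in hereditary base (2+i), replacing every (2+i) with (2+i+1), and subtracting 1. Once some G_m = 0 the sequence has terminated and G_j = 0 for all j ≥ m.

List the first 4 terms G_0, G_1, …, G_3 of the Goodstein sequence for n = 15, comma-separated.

G_0=15  [base 2] 2^(2 + 1) + 2^2 + 2 + 1  →[2↦3]→  3^(3 + 1) + 3^3 + 3 + 1 = 112  −1 ⇒ G_1=111
G_1=111  [base 3] 3^(3 + 1) + 3^3 + 3  →[3↦4]→  4^(4 + 1) + 4^4 + 4 = 1284  −1 ⇒ G_2=1283
G_2=1283  [base 4] 4^(4 + 1) + 4^4 + 3  →[4↦5]→  5^(5 + 1) + 5^5 + 3 = 18753  −1 ⇒ G_3=18752

15, 111, 1283, 18752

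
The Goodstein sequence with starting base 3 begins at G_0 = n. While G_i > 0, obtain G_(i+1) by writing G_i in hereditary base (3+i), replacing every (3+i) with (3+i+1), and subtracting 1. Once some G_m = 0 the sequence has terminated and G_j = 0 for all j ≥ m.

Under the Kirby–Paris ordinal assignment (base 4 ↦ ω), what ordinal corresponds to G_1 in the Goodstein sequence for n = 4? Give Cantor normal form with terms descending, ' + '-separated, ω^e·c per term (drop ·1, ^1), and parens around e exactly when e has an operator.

base 3: 4 = 3 + 1; at 4: 4 + 1 = 5; next = 4
base 4: 4 = 4; at 5: 5 = 5; next = 4

ω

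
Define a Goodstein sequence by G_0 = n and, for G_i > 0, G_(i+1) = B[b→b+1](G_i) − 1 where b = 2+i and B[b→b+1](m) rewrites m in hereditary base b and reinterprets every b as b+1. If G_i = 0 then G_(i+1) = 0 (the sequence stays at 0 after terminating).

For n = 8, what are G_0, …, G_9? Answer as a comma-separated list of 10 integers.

8, 80, 553, 6310, 93395, 1647195, 33554571, 774841151, 20000000211, 570623341475

G_0=8  [base 2] 2^(2 + 1)  →[2↦3]→  3^(3 + 1) = 81  −1 ⇒ G_1=80
G_1=80  [base 3] 2·3^3 + 2·3^2 + 2·3 + 2  →[3↦4]→  2·4^4 + 2·4^2 + 2·4 + 2 = 554  −1 ⇒ G_2=553
G_2=553  [base 4] 2·4^4 + 2·4^2 + 2·4 + 1  →[4↦5]→  2·5^5 + 2·5^2 + 2·5 + 1 = 6311  −1 ⇒ G_3=6310
G_3=6310  [base 5] 2·5^5 + 2·5^2 + 2·5  →[5↦6]→  2·6^6 + 2·6^2 + 2·6 = 93396  −1 ⇒ G_4=93395
G_4=93395  [base 6] 2·6^6 + 2·6^2 + 6 + 5  →[6↦7]→  2·7^7 + 2·7^2 + 7 + 5 = 1647196  −1 ⇒ G_5=1647195
G_5=1647195  [base 7] 2·7^7 + 2·7^2 + 7 + 4  →[7↦8]→  2·8^8 + 2·8^2 + 8 + 4 = 33554572  −1 ⇒ G_6=33554571
G_6=33554571  [base 8] 2·8^8 + 2·8^2 + 8 + 3  →[8↦9]→  2·9^9 + 2·9^2 + 9 + 3 = 774841152  −1 ⇒ G_7=774841151
G_7=774841151  [base 9] 2·9^9 + 2·9^2 + 9 + 2  →[9↦10]→  2·10^10 + 2·10^2 + 10 + 2 = 20000000212  −1 ⇒ G_8=20000000211
G_8=20000000211  [base 10] 2·10^10 + 2·10^2 + 10 + 1  →[10↦11]→  2·11^11 + 2·11^2 + 11 + 1 = 570623341476  −1 ⇒ G_9=570623341475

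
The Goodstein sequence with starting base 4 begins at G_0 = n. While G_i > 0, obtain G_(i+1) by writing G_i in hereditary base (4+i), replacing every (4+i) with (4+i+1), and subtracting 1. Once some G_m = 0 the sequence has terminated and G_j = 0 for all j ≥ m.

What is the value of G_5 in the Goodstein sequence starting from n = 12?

(0) 12|_4 = 3·4 ↦ 3·5|_5 = 15 ⇒ 14
(1) 14|_5 = 2·5 + 4 ↦ 2·6 + 4|_6 = 16 ⇒ 15
(2) 15|_6 = 2·6 + 3 ↦ 2·7 + 3|_7 = 17 ⇒ 16
(3) 16|_7 = 2·7 + 2 ↦ 2·8 + 2|_8 = 18 ⇒ 17
(4) 17|_8 = 2·8 + 1 ↦ 2·9 + 1|_9 = 19 ⇒ 18
(5) 18|_9 = 2·9 ↦ 2·10|_10 = 20 ⇒ 19

18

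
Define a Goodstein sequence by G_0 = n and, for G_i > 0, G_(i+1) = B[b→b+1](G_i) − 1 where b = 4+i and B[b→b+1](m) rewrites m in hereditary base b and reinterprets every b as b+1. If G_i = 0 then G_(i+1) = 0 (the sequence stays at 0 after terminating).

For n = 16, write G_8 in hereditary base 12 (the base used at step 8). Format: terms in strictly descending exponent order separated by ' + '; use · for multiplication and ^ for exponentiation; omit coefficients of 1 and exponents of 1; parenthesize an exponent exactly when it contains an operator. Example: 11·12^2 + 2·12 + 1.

i=0: 16 = 4^2 (b=4); 4→5: 5^2 = 25; 25−1 = 24
i=1: 24 = 4·5 + 4 (b=5); 5→6: 4·6 + 4 = 28; 28−1 = 27
i=2: 27 = 4·6 + 3 (b=6); 6→7: 4·7 + 3 = 31; 31−1 = 30
i=3: 30 = 4·7 + 2 (b=7); 7→8: 4·8 + 2 = 34; 34−1 = 33
i=4: 33 = 4·8 + 1 (b=8); 8→9: 4·9 + 1 = 37; 37−1 = 36
i=5: 36 = 4·9 (b=9); 9→10: 4·10 = 40; 40−1 = 39
i=6: 39 = 3·10 + 9 (b=10); 10→11: 3·11 + 9 = 42; 42−1 = 41
i=7: 41 = 3·11 + 8 (b=11); 11→12: 3·12 + 8 = 44; 44−1 = 43

3·12 + 7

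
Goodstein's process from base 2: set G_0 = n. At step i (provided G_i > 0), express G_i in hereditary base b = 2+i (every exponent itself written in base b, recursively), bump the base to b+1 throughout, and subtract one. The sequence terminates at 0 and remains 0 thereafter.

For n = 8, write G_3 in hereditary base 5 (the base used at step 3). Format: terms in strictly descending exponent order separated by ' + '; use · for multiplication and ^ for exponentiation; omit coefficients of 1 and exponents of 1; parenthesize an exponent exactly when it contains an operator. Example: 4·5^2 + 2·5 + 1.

2·5^5 + 2·5^2 + 2·5

base 2: 8 = 2^(2 + 1); at 3: 3^(3 + 1) = 81; next = 80
base 3: 80 = 2·3^3 + 2·3^2 + 2·3 + 2; at 4: 2·4^4 + 2·4^2 + 2·4 + 2 = 554; next = 553
base 4: 553 = 2·4^4 + 2·4^2 + 2·4 + 1; at 5: 2·5^5 + 2·5^2 + 2·5 + 1 = 6311; next = 6310
base 5: 6310 = 2·5^5 + 2·5^2 + 2·5; at 6: 2·6^6 + 2·6^2 + 2·6 = 93396; next = 93395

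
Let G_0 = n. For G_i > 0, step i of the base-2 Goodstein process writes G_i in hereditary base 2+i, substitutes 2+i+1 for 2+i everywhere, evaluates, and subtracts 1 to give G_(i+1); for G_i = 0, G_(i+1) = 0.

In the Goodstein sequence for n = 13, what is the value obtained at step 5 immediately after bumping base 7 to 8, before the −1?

G_0 = 13. HB_2(13) = 2^(2 + 1) + 2^2 + 1. Bump = 109. G_1 = 108.
G_1 = 108. HB_3(108) = 3^(3 + 1) + 3^3. Bump = 1280. G_2 = 1279.
G_2 = 1279. HB_4(1279) = 4^(4 + 1) + 3·4^3 + 3·4^2 + 3·4 + 3. Bump = 16093. G_3 = 16092.
G_3 = 16092. HB_5(16092) = 5^(5 + 1) + 3·5^3 + 3·5^2 + 3·5 + 2. Bump = 280712. G_4 = 280711.
G_4 = 280711. HB_6(280711) = 6^(6 + 1) + 3·6^3 + 3·6^2 + 3·6 + 1. Bump = 5765999. G_5 = 5765998.
G_5 = 5765998. HB_7(5765998) = 7^(7 + 1) + 3·7^3 + 3·7^2 + 3·7. Bump = 134219480. G_6 = 134219479.

134219480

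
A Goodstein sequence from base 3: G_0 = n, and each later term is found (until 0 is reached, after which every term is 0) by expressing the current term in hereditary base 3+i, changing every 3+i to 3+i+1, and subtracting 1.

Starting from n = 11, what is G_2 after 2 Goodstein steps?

step 0: 11 = 3^2 + 2; sub 4 for 3: 4^2 + 2; = 18; G_1 = 18−1 = 17
step 1: 17 = 4^2 + 1; sub 5 for 4: 5^2 + 1; = 26; G_2 = 26−1 = 25

25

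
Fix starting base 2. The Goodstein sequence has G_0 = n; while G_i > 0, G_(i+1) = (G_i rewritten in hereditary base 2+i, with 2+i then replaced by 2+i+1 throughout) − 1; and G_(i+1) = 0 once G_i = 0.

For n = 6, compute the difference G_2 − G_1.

step 0: 6 = 2^2 + 2; sub 3 for 2: 3^3 + 3; = 30; G_1 = 30−1 = 29
step 1: 29 = 3^3 + 2; sub 4 for 3: 4^4 + 2; = 258; G_2 = 258−1 = 257

228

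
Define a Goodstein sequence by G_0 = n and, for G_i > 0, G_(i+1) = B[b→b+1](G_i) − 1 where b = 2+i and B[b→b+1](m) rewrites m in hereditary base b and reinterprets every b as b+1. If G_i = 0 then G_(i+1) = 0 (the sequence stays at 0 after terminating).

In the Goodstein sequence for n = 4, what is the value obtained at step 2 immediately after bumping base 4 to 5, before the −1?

base 2: 4 = 2^2; at 3: 3^3 = 27; next = 26
base 3: 26 = 2·3^2 + 2·3 + 2; at 4: 2·4^2 + 2·4 + 2 = 42; next = 41
base 4: 41 = 2·4^2 + 2·4 + 1; at 5: 2·5^2 + 2·5 + 1 = 61; next = 60

61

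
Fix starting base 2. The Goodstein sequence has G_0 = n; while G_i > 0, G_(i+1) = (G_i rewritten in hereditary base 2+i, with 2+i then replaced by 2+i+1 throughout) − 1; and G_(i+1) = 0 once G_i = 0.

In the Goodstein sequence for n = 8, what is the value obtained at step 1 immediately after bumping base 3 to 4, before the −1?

554

G_0=8  [base 2] 2^(2 + 1)  →[2↦3]→  3^(3 + 1) = 81  −1 ⇒ G_1=80
G_1=80  [base 3] 2·3^3 + 2·3^2 + 2·3 + 2  →[3↦4]→  2·4^4 + 2·4^2 + 2·4 + 2 = 554  −1 ⇒ G_2=553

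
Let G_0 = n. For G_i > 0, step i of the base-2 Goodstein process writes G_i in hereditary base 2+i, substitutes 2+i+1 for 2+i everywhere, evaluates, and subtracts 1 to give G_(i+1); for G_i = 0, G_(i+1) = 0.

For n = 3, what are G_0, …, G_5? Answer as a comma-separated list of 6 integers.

base 2: 3 = 2 + 1; at 3: 3 + 1 = 4; next = 3
base 3: 3 = 3; at 4: 4 = 4; next = 3
base 4: 3 = 3; at 5: 3 = 3; next = 2
base 5: 2 = 2; at 6: 2 = 2; next = 1
base 6: 1 = 1; at 7: 1 = 1; next = 0

3, 3, 3, 2, 1, 0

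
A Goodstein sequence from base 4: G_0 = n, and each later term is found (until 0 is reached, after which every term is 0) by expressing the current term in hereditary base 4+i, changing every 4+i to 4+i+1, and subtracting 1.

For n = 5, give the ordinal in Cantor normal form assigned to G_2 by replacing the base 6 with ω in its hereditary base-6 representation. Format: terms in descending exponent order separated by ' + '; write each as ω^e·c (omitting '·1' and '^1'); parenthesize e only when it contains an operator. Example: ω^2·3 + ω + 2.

G_0 = 5. HB_4(5) = 4 + 1. Bump = 6. G_1 = 5.
G_1 = 5. HB_5(5) = 5. Bump = 6. G_2 = 5.
G_2 = 5. HB_6(5) = 5. Bump = 5. G_3 = 4.

5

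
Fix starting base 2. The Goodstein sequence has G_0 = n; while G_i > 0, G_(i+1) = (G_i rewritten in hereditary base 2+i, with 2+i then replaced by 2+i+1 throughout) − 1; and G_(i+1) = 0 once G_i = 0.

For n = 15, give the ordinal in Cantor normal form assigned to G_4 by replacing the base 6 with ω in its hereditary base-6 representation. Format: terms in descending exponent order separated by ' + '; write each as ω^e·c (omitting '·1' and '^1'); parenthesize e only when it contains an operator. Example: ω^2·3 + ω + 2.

[0] 15 ≡ 2^(2 + 1) + 2^2 + 2 + 1 (base 2). Lift 3: 112. −1: 111.
[1] 111 ≡ 3^(3 + 1) + 3^3 + 3 (base 3). Lift 4: 1284. −1: 1283.
[2] 1283 ≡ 4^(4 + 1) + 4^4 + 3 (base 4). Lift 5: 18753. −1: 18752.
[3] 18752 ≡ 5^(5 + 1) + 5^5 + 2 (base 5). Lift 6: 326594. −1: 326593.
[4] 326593 ≡ 6^(6 + 1) + 6^6 + 1 (base 6). Lift 7: 6588345. −1: 6588344.

ω^(ω + 1) + ω^ω + 1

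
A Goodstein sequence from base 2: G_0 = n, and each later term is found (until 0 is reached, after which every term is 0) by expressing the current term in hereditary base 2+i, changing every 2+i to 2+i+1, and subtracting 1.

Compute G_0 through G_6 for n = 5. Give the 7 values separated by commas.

G_0=5  [base 2] 2^2 + 1  →[2↦3]→  3^3 + 1 = 28  −1 ⇒ G_1=27
G_1=27  [base 3] 3^3  →[3↦4]→  4^4 = 256  −1 ⇒ G_2=255
G_2=255  [base 4] 3·4^3 + 3·4^2 + 3·4 + 3  →[4↦5]→  3·5^3 + 3·5^2 + 3·5 + 3 = 468  −1 ⇒ G_3=467
G_3=467  [base 5] 3·5^3 + 3·5^2 + 3·5 + 2  →[5↦6]→  3·6^3 + 3·6^2 + 3·6 + 2 = 776  −1 ⇒ G_4=775
G_4=775  [base 6] 3·6^3 + 3·6^2 + 3·6 + 1  →[6↦7]→  3·7^3 + 3·7^2 + 3·7 + 1 = 1198  −1 ⇒ G_5=1197
G_5=1197  [base 7] 3·7^3 + 3·7^2 + 3·7  →[7↦8]→  3·8^3 + 3·8^2 + 3·8 = 1752  −1 ⇒ G_6=1751

5, 27, 255, 467, 775, 1197, 1751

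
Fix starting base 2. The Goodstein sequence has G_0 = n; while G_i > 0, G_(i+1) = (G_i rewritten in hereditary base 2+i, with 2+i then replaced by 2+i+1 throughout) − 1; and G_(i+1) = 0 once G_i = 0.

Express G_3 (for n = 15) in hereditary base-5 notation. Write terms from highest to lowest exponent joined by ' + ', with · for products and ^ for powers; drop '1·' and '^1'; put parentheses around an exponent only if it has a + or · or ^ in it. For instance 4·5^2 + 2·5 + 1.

step 0: 15 = 2^(2 + 1) + 2^2 + 2 + 1; sub 3 for 2: 3^(3 + 1) + 3^3 + 3 + 1; = 112; G_1 = 112−1 = 111
step 1: 111 = 3^(3 + 1) + 3^3 + 3; sub 4 for 3: 4^(4 + 1) + 4^4 + 4; = 1284; G_2 = 1284−1 = 1283
step 2: 1283 = 4^(4 + 1) + 4^4 + 3; sub 5 for 4: 5^(5 + 1) + 5^5 + 3; = 18753; G_3 = 18753−1 = 18752
step 3: 18752 = 5^(5 + 1) + 5^5 + 2; sub 6 for 5: 6^(6 + 1) + 6^6 + 2; = 326594; G_4 = 326594−1 = 326593

5^(5 + 1) + 5^5 + 2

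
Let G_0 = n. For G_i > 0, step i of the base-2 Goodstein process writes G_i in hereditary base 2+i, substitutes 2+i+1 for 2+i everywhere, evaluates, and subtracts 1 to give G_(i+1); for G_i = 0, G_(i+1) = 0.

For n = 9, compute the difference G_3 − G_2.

8819

[0] 9 ≡ 2^(2 + 1) + 1 (base 2). Lift 3: 82. −1: 81.
[1] 81 ≡ 3^(3 + 1) (base 3). Lift 4: 1024. −1: 1023.
[2] 1023 ≡ 3·4^4 + 3·4^3 + 3·4^2 + 3·4 + 3 (base 4). Lift 5: 9843. −1: 9842.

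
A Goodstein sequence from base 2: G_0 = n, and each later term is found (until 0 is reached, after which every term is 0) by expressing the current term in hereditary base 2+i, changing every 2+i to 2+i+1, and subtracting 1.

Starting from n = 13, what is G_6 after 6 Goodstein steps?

134219479

G_0 = 13. HB_2(13) = 2^(2 + 1) + 2^2 + 1. Bump = 109. G_1 = 108.
G_1 = 108. HB_3(108) = 3^(3 + 1) + 3^3. Bump = 1280. G_2 = 1279.
G_2 = 1279. HB_4(1279) = 4^(4 + 1) + 3·4^3 + 3·4^2 + 3·4 + 3. Bump = 16093. G_3 = 16092.
G_3 = 16092. HB_5(16092) = 5^(5 + 1) + 3·5^3 + 3·5^2 + 3·5 + 2. Bump = 280712. G_4 = 280711.
G_4 = 280711. HB_6(280711) = 6^(6 + 1) + 3·6^3 + 3·6^2 + 3·6 + 1. Bump = 5765999. G_5 = 5765998.
G_5 = 5765998. HB_7(5765998) = 7^(7 + 1) + 3·7^3 + 3·7^2 + 3·7. Bump = 134219480. G_6 = 134219479.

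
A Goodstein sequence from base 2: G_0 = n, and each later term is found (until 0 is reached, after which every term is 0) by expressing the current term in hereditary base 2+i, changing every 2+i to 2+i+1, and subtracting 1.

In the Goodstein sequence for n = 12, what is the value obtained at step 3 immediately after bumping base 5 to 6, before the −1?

280020

i=0: 12 = 2^(2 + 1) + 2^2 (b=2); 2→3: 3^(3 + 1) + 3^3 = 108; 108−1 = 107
i=1: 107 = 3^(3 + 1) + 2·3^2 + 2·3 + 2 (b=3); 3→4: 4^(4 + 1) + 2·4^2 + 2·4 + 2 = 1066; 1066−1 = 1065
i=2: 1065 = 4^(4 + 1) + 2·4^2 + 2·4 + 1 (b=4); 4→5: 5^(5 + 1) + 2·5^2 + 2·5 + 1 = 15686; 15686−1 = 15685
i=3: 15685 = 5^(5 + 1) + 2·5^2 + 2·5 (b=5); 5→6: 6^(6 + 1) + 2·6^2 + 2·6 = 280020; 280020−1 = 280019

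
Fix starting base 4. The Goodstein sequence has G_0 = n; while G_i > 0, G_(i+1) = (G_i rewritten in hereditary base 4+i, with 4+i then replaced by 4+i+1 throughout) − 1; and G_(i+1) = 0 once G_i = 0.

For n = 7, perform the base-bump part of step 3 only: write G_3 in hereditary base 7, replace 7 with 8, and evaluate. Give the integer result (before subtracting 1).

7 —HB4→ 4 + 3 —bump→ 5 + 3 = 8 —(−1)→ 7
7 —HB5→ 5 + 2 —bump→ 6 + 2 = 8 —(−1)→ 7
7 —HB6→ 6 + 1 —bump→ 7 + 1 = 8 —(−1)→ 7

8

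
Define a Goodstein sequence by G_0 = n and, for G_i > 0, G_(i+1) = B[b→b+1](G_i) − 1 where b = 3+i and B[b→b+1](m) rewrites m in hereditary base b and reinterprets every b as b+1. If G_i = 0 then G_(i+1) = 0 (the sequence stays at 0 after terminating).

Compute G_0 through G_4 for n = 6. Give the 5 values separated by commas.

6, 7, 7, 7, 7

i=0: 6 = 2·3 (b=3); 3→4: 2·4 = 8; 8−1 = 7
i=1: 7 = 4 + 3 (b=4); 4→5: 5 + 3 = 8; 8−1 = 7
i=2: 7 = 5 + 2 (b=5); 5→6: 6 + 2 = 8; 8−1 = 7
i=3: 7 = 6 + 1 (b=6); 6→7: 7 + 1 = 8; 8−1 = 7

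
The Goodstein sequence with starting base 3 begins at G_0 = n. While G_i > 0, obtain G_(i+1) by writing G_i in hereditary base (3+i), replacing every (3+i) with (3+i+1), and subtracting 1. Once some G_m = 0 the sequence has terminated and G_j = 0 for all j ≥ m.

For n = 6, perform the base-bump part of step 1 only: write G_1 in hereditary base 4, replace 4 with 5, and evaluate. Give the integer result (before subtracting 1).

base 3: 6 = 2·3; at 4: 2·4 = 8; next = 7
base 4: 7 = 4 + 3; at 5: 5 + 3 = 8; next = 7

8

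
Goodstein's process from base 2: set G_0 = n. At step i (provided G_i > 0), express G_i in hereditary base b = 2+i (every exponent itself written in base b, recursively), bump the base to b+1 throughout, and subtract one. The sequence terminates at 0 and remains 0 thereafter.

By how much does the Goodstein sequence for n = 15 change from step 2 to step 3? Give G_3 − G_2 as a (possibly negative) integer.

17469

i=0: 15 = 2^(2 + 1) + 2^2 + 2 + 1 (b=2); 2→3: 3^(3 + 1) + 3^3 + 3 + 1 = 112; 112−1 = 111
i=1: 111 = 3^(3 + 1) + 3^3 + 3 (b=3); 3→4: 4^(4 + 1) + 4^4 + 4 = 1284; 1284−1 = 1283
i=2: 1283 = 4^(4 + 1) + 4^4 + 3 (b=4); 4→5: 5^(5 + 1) + 5^5 + 3 = 18753; 18753−1 = 18752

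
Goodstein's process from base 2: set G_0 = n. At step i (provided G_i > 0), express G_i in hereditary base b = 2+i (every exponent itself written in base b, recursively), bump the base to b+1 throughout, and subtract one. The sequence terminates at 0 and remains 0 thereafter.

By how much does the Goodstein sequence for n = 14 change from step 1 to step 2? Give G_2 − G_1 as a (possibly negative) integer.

14 —HB2→ 2^(2 + 1) + 2^2 + 2 —bump→ 3^(3 + 1) + 3^3 + 3 = 111 —(−1)→ 110
110 —HB3→ 3^(3 + 1) + 3^3 + 2 —bump→ 4^(4 + 1) + 4^4 + 2 = 1282 —(−1)→ 1281

1171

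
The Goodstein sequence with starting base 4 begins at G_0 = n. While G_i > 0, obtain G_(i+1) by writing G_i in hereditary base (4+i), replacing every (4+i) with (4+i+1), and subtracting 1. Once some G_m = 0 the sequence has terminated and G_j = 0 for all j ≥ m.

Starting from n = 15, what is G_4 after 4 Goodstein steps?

step 0: 15 = 3·4 + 3; sub 5 for 4: 3·5 + 3; = 18; G_1 = 18−1 = 17
step 1: 17 = 3·5 + 2; sub 6 for 5: 3·6 + 2; = 20; G_2 = 20−1 = 19
step 2: 19 = 3·6 + 1; sub 7 for 6: 3·7 + 1; = 22; G_3 = 22−1 = 21
step 3: 21 = 3·7; sub 8 for 7: 3·8; = 24; G_4 = 24−1 = 23

23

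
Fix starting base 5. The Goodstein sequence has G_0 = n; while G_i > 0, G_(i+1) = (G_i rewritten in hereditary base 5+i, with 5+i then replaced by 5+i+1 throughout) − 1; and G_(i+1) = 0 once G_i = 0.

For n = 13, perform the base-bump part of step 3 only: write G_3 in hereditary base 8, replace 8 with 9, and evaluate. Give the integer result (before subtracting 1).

base 5: 13 = 2·5 + 3; at 6: 2·6 + 3 = 15; next = 14
base 6: 14 = 2·6 + 2; at 7: 2·7 + 2 = 16; next = 15
base 7: 15 = 2·7 + 1; at 8: 2·8 + 1 = 17; next = 16
base 8: 16 = 2·8; at 9: 2·9 = 18; next = 17

18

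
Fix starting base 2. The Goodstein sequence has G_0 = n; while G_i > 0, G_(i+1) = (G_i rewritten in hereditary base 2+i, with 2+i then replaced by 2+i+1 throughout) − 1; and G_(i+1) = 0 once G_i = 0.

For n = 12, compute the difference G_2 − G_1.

958

[0] 12 ≡ 2^(2 + 1) + 2^2 (base 2). Lift 3: 108. −1: 107.
[1] 107 ≡ 3^(3 + 1) + 2·3^2 + 2·3 + 2 (base 3). Lift 4: 1066. −1: 1065.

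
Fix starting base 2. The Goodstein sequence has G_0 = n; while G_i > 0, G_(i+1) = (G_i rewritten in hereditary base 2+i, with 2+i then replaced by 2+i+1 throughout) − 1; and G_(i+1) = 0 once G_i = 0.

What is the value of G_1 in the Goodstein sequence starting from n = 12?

G_0 = 12. HB_2(12) = 2^(2 + 1) + 2^2. Bump = 108. G_1 = 107.
G_1 = 107. HB_3(107) = 3^(3 + 1) + 2·3^2 + 2·3 + 2. Bump = 1066. G_2 = 1065.

107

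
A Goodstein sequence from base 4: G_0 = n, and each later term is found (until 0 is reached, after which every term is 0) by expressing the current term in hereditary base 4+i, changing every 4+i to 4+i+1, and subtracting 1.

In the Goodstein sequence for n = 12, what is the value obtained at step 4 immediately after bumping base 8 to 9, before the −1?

step 0: 12 = 3·4; sub 5 for 4: 3·5; = 15; G_1 = 15−1 = 14
step 1: 14 = 2·5 + 4; sub 6 for 5: 2·6 + 4; = 16; G_2 = 16−1 = 15
step 2: 15 = 2·6 + 3; sub 7 for 6: 2·7 + 3; = 17; G_3 = 17−1 = 16
step 3: 16 = 2·7 + 2; sub 8 for 7: 2·8 + 2; = 18; G_4 = 18−1 = 17
step 4: 17 = 2·8 + 1; sub 9 for 8: 2·9 + 1; = 19; G_5 = 19−1 = 18

19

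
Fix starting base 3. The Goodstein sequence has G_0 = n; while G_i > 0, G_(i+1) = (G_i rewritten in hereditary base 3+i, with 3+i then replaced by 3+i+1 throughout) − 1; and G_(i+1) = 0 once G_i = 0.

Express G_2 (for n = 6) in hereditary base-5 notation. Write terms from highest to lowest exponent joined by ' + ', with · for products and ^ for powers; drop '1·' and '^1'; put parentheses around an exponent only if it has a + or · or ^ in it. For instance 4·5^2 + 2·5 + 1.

G_0 = 6. HB_3(6) = 2·3. Bump = 8. G_1 = 7.
G_1 = 7. HB_4(7) = 4 + 3. Bump = 8. G_2 = 7.
G_2 = 7. HB_5(7) = 5 + 2. Bump = 8. G_3 = 7.

5 + 2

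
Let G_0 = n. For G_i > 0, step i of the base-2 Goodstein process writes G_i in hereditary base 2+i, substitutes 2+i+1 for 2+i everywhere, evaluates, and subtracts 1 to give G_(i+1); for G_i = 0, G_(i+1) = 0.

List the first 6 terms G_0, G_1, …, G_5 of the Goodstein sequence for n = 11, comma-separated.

G_0 = 11. HB_2(11) = 2^(2 + 1) + 2 + 1. Bump = 85. G_1 = 84.
G_1 = 84. HB_3(84) = 3^(3 + 1) + 3. Bump = 1028. G_2 = 1027.
G_2 = 1027. HB_4(1027) = 4^(4 + 1) + 3. Bump = 15628. G_3 = 15627.
G_3 = 15627. HB_5(15627) = 5^(5 + 1) + 2. Bump = 279938. G_4 = 279937.
G_4 = 279937. HB_6(279937) = 6^(6 + 1) + 1. Bump = 5764802. G_5 = 5764801.

11, 84, 1027, 15627, 279937, 5764801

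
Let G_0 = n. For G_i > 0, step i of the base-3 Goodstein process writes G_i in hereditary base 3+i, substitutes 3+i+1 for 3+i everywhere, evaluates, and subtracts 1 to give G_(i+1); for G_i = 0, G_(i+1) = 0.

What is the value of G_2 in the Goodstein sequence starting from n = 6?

[0] 6 ≡ 2·3 (base 3). Lift 4: 8. −1: 7.
[1] 7 ≡ 4 + 3 (base 4). Lift 5: 8. −1: 7.
[2] 7 ≡ 5 + 2 (base 5). Lift 6: 8. −1: 7.

7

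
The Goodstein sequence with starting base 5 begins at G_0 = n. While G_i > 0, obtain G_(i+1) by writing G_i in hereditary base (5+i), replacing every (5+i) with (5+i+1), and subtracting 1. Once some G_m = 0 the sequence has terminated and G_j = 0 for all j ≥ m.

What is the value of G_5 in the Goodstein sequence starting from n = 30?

step 0: 30 = 5^2 + 5; sub 6 for 5: 6^2 + 6; = 42; G_1 = 42−1 = 41
step 1: 41 = 6^2 + 5; sub 7 for 6: 7^2 + 5; = 54; G_2 = 54−1 = 53
step 2: 53 = 7^2 + 4; sub 8 for 7: 8^2 + 4; = 68; G_3 = 68−1 = 67
step 3: 67 = 8^2 + 3; sub 9 for 8: 9^2 + 3; = 84; G_4 = 84−1 = 83
step 4: 83 = 9^2 + 2; sub 10 for 9: 10^2 + 2; = 102; G_5 = 102−1 = 101
step 5: 101 = 10^2 + 1; sub 11 for 10: 11^2 + 1; = 122; G_6 = 122−1 = 121

101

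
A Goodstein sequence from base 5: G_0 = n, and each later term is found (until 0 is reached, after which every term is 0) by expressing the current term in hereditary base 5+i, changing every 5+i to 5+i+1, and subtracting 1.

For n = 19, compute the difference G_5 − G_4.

[0] 19 ≡ 3·5 + 4 (base 5). Lift 6: 22. −1: 21.
[1] 21 ≡ 3·6 + 3 (base 6). Lift 7: 24. −1: 23.
[2] 23 ≡ 3·7 + 2 (base 7). Lift 8: 26. −1: 25.
[3] 25 ≡ 3·8 + 1 (base 8). Lift 9: 28. −1: 27.
[4] 27 ≡ 3·9 (base 9). Lift 10: 30. −1: 29.

2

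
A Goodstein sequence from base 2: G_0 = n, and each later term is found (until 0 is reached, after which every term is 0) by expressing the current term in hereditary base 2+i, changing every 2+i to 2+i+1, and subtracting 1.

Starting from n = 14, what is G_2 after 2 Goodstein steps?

1281

base 2: 14 = 2^(2 + 1) + 2^2 + 2; at 3: 3^(3 + 1) + 3^3 + 3 = 111; next = 110
base 3: 110 = 3^(3 + 1) + 3^3 + 2; at 4: 4^(4 + 1) + 4^4 + 2 = 1282; next = 1281
base 4: 1281 = 4^(4 + 1) + 4^4 + 1; at 5: 5^(5 + 1) + 5^5 + 1 = 18751; next = 18750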